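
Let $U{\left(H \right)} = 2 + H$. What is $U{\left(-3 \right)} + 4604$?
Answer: $4603$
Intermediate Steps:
$U{\left(-3 \right)} + 4604 = \left(2 - 3\right) + 4604 = -1 + 4604 = 4603$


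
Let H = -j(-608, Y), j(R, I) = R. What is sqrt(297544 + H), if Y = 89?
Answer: 6*sqrt(8282) ≈ 546.03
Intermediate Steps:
H = 608 (H = -1*(-608) = 608)
sqrt(297544 + H) = sqrt(297544 + 608) = sqrt(298152) = 6*sqrt(8282)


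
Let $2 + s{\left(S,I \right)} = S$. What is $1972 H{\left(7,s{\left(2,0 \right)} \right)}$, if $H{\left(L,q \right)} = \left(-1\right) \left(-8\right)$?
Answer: $15776$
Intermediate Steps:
$s{\left(S,I \right)} = -2 + S$
$H{\left(L,q \right)} = 8$
$1972 H{\left(7,s{\left(2,0 \right)} \right)} = 1972 \cdot 8 = 15776$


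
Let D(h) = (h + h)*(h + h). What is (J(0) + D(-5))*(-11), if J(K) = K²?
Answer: -1100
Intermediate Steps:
D(h) = 4*h² (D(h) = (2*h)*(2*h) = 4*h²)
(J(0) + D(-5))*(-11) = (0² + 4*(-5)²)*(-11) = (0 + 4*25)*(-11) = (0 + 100)*(-11) = 100*(-11) = -1100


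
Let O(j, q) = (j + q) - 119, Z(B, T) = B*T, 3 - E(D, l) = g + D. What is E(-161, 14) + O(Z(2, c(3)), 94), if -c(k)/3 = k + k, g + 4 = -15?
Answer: 122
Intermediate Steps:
g = -19 (g = -4 - 15 = -19)
c(k) = -6*k (c(k) = -3*(k + k) = -6*k)
E(D, l) = 22 - D (E(D, l) = 3 - (-19 + D) = 3 + (19 - D) = 22 - D)
O(j, q) = -119 + j + q
E(-161, 14) + O(Z(2, c(3)), 94) = (22 - 1*(-161)) + (-119 + 2*(-6*3) + 94) = (22 + 161) + (-119 + 2*(-18) + 94) = 183 + (-119 - 36 + 94) = 183 - 61 = 122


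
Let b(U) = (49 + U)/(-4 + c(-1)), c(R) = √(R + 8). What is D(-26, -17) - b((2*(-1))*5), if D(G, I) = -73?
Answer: -167/3 + 13*√7/3 ≈ -44.202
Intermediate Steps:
c(R) = √(8 + R)
b(U) = (49 + U)/(-4 + √7) (b(U) = (49 + U)/(-4 + √(8 - 1)) = (49 + U)/(-4 + √7))
D(-26, -17) - b((2*(-1))*5) = -73 - (-1)*(49 + (2*(-1))*5)/(4 - √7) = -73 - (-1)*(49 - 2*5)/(4 - √7) = -73 - (-1)*(49 - 10)/(4 - √7) = -73 - (-1)*39/(4 - √7) = -73 - (-39)/(4 - √7) = -73 + 39/(4 - √7)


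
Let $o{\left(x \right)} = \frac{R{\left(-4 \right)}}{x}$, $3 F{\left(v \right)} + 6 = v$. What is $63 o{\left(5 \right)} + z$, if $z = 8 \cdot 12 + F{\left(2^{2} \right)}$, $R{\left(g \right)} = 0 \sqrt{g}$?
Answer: $\frac{286}{3} \approx 95.333$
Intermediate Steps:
$R{\left(g \right)} = 0$
$F{\left(v \right)} = -2 + \frac{v}{3}$
$o{\left(x \right)} = 0$ ($o{\left(x \right)} = \frac{0}{x} = 0$)
$z = \frac{286}{3}$ ($z = 8 \cdot 12 - \left(2 - \frac{2^{2}}{3}\right) = 96 + \left(-2 + \frac{1}{3} \cdot 4\right) = 96 + \left(-2 + \frac{4}{3}\right) = 96 - \frac{2}{3} = \frac{286}{3} \approx 95.333$)
$63 o{\left(5 \right)} + z = 63 \cdot 0 + \frac{286}{3} = 0 + \frac{286}{3} = \frac{286}{3}$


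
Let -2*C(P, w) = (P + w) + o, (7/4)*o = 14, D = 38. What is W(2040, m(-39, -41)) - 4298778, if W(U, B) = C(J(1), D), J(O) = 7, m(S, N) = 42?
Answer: -8597609/2 ≈ -4.2988e+6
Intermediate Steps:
o = 8 (o = (4/7)*14 = 8)
C(P, w) = -4 - P/2 - w/2 (C(P, w) = -((P + w) + 8)/2 = -(8 + P + w)/2 = -4 - P/2 - w/2)
W(U, B) = -53/2 (W(U, B) = -4 - ½*7 - ½*38 = -4 - 7/2 - 19 = -53/2)
W(2040, m(-39, -41)) - 4298778 = -53/2 - 4298778 = -8597609/2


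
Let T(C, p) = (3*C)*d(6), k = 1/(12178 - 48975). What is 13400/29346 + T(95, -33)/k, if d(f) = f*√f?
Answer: 100/219 - 62922870*√6 ≈ -1.5413e+8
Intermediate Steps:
d(f) = f^(3/2)
k = -1/36797 (k = 1/(-36797) = -1/36797 ≈ -2.7176e-5)
T(C, p) = 18*C*√6 (T(C, p) = (3*C)*6^(3/2) = (3*C)*(6*√6) = 18*C*√6)
13400/29346 + T(95, -33)/k = 13400/29346 + (18*95*√6)/(-1/36797) = 13400*(1/29346) + (1710*√6)*(-36797) = 100/219 - 62922870*√6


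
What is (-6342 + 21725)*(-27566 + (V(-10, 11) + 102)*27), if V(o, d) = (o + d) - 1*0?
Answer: -381267655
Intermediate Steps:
V(o, d) = d + o (V(o, d) = (d + o) + 0 = d + o)
(-6342 + 21725)*(-27566 + (V(-10, 11) + 102)*27) = (-6342 + 21725)*(-27566 + ((11 - 10) + 102)*27) = 15383*(-27566 + (1 + 102)*27) = 15383*(-27566 + 103*27) = 15383*(-27566 + 2781) = 15383*(-24785) = -381267655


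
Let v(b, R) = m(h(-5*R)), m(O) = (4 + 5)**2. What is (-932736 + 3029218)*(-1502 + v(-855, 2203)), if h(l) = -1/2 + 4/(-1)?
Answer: -2979100922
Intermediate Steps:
h(l) = -9/2 (h(l) = -1*1/2 + 4*(-1) = -1/2 - 4 = -9/2)
m(O) = 81 (m(O) = 9**2 = 81)
v(b, R) = 81
(-932736 + 3029218)*(-1502 + v(-855, 2203)) = (-932736 + 3029218)*(-1502 + 81) = 2096482*(-1421) = -2979100922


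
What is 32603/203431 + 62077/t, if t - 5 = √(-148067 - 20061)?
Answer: 2983661878/1487284041 - 21592*I*√2627/7311 ≈ 2.0061 - 151.37*I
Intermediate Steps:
t = 5 + 8*I*√2627 (t = 5 + √(-148067 - 20061) = 5 + √(-168128) = 5 + 8*I*√2627 ≈ 5.0 + 410.03*I)
32603/203431 + 62077/t = 32603/203431 + 62077/(5 + 8*I*√2627)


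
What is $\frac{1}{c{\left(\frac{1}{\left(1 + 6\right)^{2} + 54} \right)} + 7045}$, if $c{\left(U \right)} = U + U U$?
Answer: $\frac{10609}{74740509} \approx 0.00014194$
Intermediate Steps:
$c{\left(U \right)} = U + U^{2}$
$\frac{1}{c{\left(\frac{1}{\left(1 + 6\right)^{2} + 54} \right)} + 7045} = \frac{1}{\frac{1 + \frac{1}{\left(1 + 6\right)^{2} + 54}}{\left(1 + 6\right)^{2} + 54} + 7045} = \frac{1}{\frac{1 + \frac{1}{7^{2} + 54}}{7^{2} + 54} + 7045} = \frac{1}{\frac{1 + \frac{1}{49 + 54}}{49 + 54} + 7045} = \frac{1}{\frac{1 + \frac{1}{103}}{103} + 7045} = \frac{1}{\frac{1}{103} \cdot \frac{104}{103} + 7045} = \frac{1}{\frac{104}{10609} + 7045} = \frac{1}{\frac{74740509}{10609}} = \frac{10609}{74740509}$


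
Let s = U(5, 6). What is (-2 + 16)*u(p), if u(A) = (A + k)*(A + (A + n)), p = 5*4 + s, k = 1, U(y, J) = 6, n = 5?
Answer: 21546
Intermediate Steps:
s = 6
p = 26 (p = 5*4 + 6 = 20 + 6 = 26)
u(A) = (1 + A)*(5 + 2*A) (u(A) = (A + 1)*(A + (A + 5)) = (1 + A)*(A + (5 + A)) = (1 + A)*(5 + 2*A))
(-2 + 16)*u(p) = (-2 + 16)*(5 + 2*26² + 7*26) = 14*(5 + 2*676 + 182) = 14*(5 + 1352 + 182) = 14*1539 = 21546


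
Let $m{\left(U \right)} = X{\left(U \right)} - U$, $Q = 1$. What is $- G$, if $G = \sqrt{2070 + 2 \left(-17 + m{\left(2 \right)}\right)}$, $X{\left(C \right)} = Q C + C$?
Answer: $- 2 \sqrt{510} \approx -45.166$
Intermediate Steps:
$X{\left(C \right)} = 2 C$ ($X{\left(C \right)} = 1 C + C = C + C = 2 C$)
$m{\left(U \right)} = U$ ($m{\left(U \right)} = 2 U - U = U$)
$G = 2 \sqrt{510}$ ($G = \sqrt{2070 + 2 \left(-17 + 2\right)} = \sqrt{2070 + 2 \left(-15\right)} = \sqrt{2070 - 30} = \sqrt{2040} = 2 \sqrt{510} \approx 45.166$)
$- G = - 2 \sqrt{510}$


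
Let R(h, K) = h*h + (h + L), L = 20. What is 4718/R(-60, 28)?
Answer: 2359/1780 ≈ 1.3253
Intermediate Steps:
R(h, K) = 20 + h + h² (R(h, K) = h*h + (h + 20) = h² + (20 + h) = 20 + h + h²)
4718/R(-60, 28) = 4718/(20 - 60 + (-60)²) = 4718/(20 - 60 + 3600) = 4718/3560 = 4718*(1/3560) = 2359/1780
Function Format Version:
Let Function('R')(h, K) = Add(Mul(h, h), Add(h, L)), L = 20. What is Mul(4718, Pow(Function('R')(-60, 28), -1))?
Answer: Rational(2359, 1780) ≈ 1.3253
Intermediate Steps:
Function('R')(h, K) = Add(20, h, Pow(h, 2)) (Function('R')(h, K) = Add(Mul(h, h), Add(h, 20)) = Add(Pow(h, 2), Add(20, h)) = Add(20, h, Pow(h, 2)))
Mul(4718, Pow(Function('R')(-60, 28), -1)) = Mul(4718, Pow(Add(20, -60, Pow(-60, 2)), -1)) = Mul(4718, Pow(Add(20, -60, 3600), -1)) = Mul(4718, Pow(3560, -1)) = Mul(4718, Rational(1, 3560)) = Rational(2359, 1780)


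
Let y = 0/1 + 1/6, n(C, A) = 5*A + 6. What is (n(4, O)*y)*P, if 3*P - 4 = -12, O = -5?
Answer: 76/9 ≈ 8.4444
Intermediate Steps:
n(C, A) = 6 + 5*A
y = ⅙ (y = 0*1 + 1*(⅙) = 0 + ⅙ = ⅙ ≈ 0.16667)
P = -8/3 (P = 4/3 + (⅓)*(-12) = 4/3 - 4 = -8/3 ≈ -2.6667)
(n(4, O)*y)*P = ((6 + 5*(-5))*(⅙))*(-8/3) = ((6 - 25)*(⅙))*(-8/3) = -19*⅙*(-8/3) = -19/6*(-8/3) = 76/9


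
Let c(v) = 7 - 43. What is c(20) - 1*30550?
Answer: -30586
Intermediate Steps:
c(v) = -36
c(20) - 1*30550 = -36 - 1*30550 = -36 - 30550 = -30586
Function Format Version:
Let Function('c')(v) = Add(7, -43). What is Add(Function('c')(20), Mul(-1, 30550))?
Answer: -30586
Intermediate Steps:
Function('c')(v) = -36
Add(Function('c')(20), Mul(-1, 30550)) = Add(-36, Mul(-1, 30550)) = Add(-36, -30550) = -30586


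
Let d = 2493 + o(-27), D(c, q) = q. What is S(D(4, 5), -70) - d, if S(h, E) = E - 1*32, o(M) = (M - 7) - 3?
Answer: -2558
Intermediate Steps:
o(M) = -10 + M (o(M) = (-7 + M) - 3 = -10 + M)
S(h, E) = -32 + E (S(h, E) = E - 32 = -32 + E)
d = 2456 (d = 2493 + (-10 - 27) = 2493 - 37 = 2456)
S(D(4, 5), -70) - d = (-32 - 70) - 1*2456 = -102 - 2456 = -2558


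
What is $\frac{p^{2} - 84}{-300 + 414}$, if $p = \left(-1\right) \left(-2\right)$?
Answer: $- \frac{40}{57} \approx -0.70175$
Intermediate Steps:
$p = 2$
$\frac{p^{2} - 84}{-300 + 414} = \frac{2^{2} - 84}{-300 + 414} = \frac{4 - 84}{114} = \left(-80\right) \frac{1}{114} = - \frac{40}{57}$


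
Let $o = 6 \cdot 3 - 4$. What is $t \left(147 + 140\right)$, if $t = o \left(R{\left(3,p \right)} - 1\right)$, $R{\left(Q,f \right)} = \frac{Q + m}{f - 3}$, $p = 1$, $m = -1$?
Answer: $-8036$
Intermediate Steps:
$o = 14$ ($o = 18 - 4 = 14$)
$R{\left(Q,f \right)} = \frac{-1 + Q}{-3 + f}$ ($R{\left(Q,f \right)} = \frac{Q - 1}{f - 3} = \frac{-1 + Q}{-3 + f}$)
$t = -28$ ($t = 14 \left(\frac{-1 + 3}{-3 + 1} - 1\right) = 14 \left(\frac{1}{-2} \cdot 2 - 1\right) = 14 \left(\left(- \frac{1}{2}\right) 2 - 1\right) = 14 \left(-1 - 1\right) = 14 \left(-2\right) = -28$)
$t \left(147 + 140\right) = - 28 \left(147 + 140\right) = \left(-28\right) 287 = -8036$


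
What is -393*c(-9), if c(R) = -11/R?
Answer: -1441/3 ≈ -480.33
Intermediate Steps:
-393*c(-9) = -(-4323)/(-9) = -(-4323)*(-1)/9 = -393*11/9 = -1441/3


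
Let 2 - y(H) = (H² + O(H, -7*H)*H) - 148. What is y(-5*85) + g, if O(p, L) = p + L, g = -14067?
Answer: 889208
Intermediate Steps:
O(p, L) = L + p
y(H) = 150 + 5*H² (y(H) = 2 - ((H² + (-7*H + H)*H) - 148) = 2 - ((H² + (-6*H)*H) - 148) = 2 - ((H² - 6*H²) - 148) = 2 - (-5*H² - 148) = 2 - (-148 - 5*H²) = 2 + (148 + 5*H²) = 150 + 5*H²)
y(-5*85) + g = (150 + 5*(-5*85)²) - 14067 = (150 + 5*(-425)²) - 14067 = (150 + 5*180625) - 14067 = (150 + 903125) - 14067 = 903275 - 14067 = 889208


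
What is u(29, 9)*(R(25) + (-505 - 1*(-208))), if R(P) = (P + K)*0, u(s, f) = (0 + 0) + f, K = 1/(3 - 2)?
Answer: -2673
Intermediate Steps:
K = 1 (K = 1/1 = 1)
u(s, f) = f (u(s, f) = 0 + f = f)
R(P) = 0 (R(P) = (P + 1)*0 = (1 + P)*0 = 0)
u(29, 9)*(R(25) + (-505 - 1*(-208))) = 9*(0 + (-505 - 1*(-208))) = 9*(0 + (-505 + 208)) = 9*(0 - 297) = 9*(-297) = -2673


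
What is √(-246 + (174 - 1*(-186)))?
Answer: √114 ≈ 10.677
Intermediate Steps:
√(-246 + (174 - 1*(-186))) = √(-246 + (174 + 186)) = √(-246 + 360) = √114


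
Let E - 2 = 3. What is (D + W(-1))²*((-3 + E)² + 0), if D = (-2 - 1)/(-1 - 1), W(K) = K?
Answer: 1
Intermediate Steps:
E = 5 (E = 2 + 3 = 5)
D = 3/2 (D = -3/(-2) = -3*(-½) = 3/2 ≈ 1.5000)
(D + W(-1))²*((-3 + E)² + 0) = (3/2 - 1)²*((-3 + 5)² + 0) = (½)²*(2² + 0) = (4 + 0)/4 = (¼)*4 = 1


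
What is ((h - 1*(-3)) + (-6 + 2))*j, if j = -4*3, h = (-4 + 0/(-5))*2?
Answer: 108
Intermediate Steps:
h = -8 (h = (-4 + 0*(-⅕))*2 = (-4 + 0)*2 = -4*2 = -8)
j = -12
((h - 1*(-3)) + (-6 + 2))*j = ((-8 - 1*(-3)) + (-6 + 2))*(-12) = ((-8 + 3) - 4)*(-12) = (-5 - 4)*(-12) = -9*(-12) = 108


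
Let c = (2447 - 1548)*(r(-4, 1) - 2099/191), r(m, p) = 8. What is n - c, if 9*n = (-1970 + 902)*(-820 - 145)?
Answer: 67156127/573 ≈ 1.1720e+5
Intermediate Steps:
n = 343540/3 (n = ((-1970 + 902)*(-820 - 145))/9 = (-1068*(-965))/9 = (⅑)*1030620 = 343540/3 ≈ 1.1451e+5)
c = -513329/191 (c = (2447 - 1548)*(8 - 2099/191) = 899*(8 - 2099*1/191) = 899*(8 - 2099/191) = 899*(-571/191) = -513329/191 ≈ -2687.6)
n - c = 343540/3 - 1*(-513329/191) = 343540/3 + 513329/191 = 67156127/573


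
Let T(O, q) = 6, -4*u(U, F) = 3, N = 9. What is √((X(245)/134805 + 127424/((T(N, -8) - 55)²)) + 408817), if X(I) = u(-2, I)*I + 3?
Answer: √7928790886019359565/4403630 ≈ 639.43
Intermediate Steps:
u(U, F) = -¾ (u(U, F) = -¼*3 = -¾)
X(I) = 3 - 3*I/4 (X(I) = -3*I/4 + 3 = 3 - 3*I/4)
√((X(245)/134805 + 127424/((T(N, -8) - 55)²)) + 408817) = √(((3 - ¾*245)/134805 + 127424/((6 - 55)²)) + 408817) = √(((3 - 735/4)*(1/134805) + 127424/((-49)²)) + 408817) = √((-723/4*1/134805 + 127424/2401) + 408817) = √((-241/179740 + 127424*(1/2401)) + 408817) = √((-241/179740 + 127424/2401) + 408817) = √(22902611119/431555740 + 408817) = √(176450225570699/431555740) = √7928790886019359565/4403630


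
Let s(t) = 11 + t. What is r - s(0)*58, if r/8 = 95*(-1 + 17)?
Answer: 11522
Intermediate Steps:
r = 12160 (r = 8*(95*(-1 + 17)) = 8*(95*16) = 8*1520 = 12160)
r - s(0)*58 = 12160 - (11 + 0)*58 = 12160 - 11*58 = 12160 - 1*638 = 12160 - 638 = 11522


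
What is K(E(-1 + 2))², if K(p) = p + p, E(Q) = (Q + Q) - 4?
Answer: 16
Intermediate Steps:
E(Q) = -4 + 2*Q (E(Q) = 2*Q - 4 = -4 + 2*Q)
K(p) = 2*p
K(E(-1 + 2))² = (2*(-4 + 2*(-1 + 2)))² = (2*(-4 + 2*1))² = (2*(-4 + 2))² = (2*(-2))² = (-4)² = 16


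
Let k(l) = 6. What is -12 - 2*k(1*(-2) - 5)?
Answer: -24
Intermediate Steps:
-12 - 2*k(1*(-2) - 5) = -12 - 2*6 = -12 - 12 = -24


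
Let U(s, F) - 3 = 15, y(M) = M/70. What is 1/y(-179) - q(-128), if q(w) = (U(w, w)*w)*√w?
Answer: -70/179 + 18432*I*√2 ≈ -0.39106 + 26067.0*I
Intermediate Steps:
y(M) = M/70 (y(M) = M*(1/70) = M/70)
U(s, F) = 18 (U(s, F) = 3 + 15 = 18)
q(w) = 18*w^(3/2) (q(w) = (18*w)*√w = 18*w^(3/2))
1/y(-179) - q(-128) = 1/((1/70)*(-179)) - 18*(-128)^(3/2) = 1/(-179/70) - 18*(-1024*I*√2) = -70/179 - (-18432)*I*√2 = -70/179 + 18432*I*√2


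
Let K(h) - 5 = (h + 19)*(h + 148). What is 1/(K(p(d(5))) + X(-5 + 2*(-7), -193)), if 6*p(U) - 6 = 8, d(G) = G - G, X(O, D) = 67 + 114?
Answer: 9/30538 ≈ 0.00029471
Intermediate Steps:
X(O, D) = 181
d(G) = 0
p(U) = 7/3 (p(U) = 1 + (⅙)*8 = 1 + 4/3 = 7/3)
K(h) = 5 + (19 + h)*(148 + h) (K(h) = 5 + (h + 19)*(h + 148) = 5 + (19 + h)*(148 + h))
1/(K(p(d(5))) + X(-5 + 2*(-7), -193)) = 1/((2817 + (7/3)² + 167*(7/3)) + 181) = 1/((2817 + 49/9 + 1169/3) + 181) = 1/(28909/9 + 181) = 1/(30538/9) = 9/30538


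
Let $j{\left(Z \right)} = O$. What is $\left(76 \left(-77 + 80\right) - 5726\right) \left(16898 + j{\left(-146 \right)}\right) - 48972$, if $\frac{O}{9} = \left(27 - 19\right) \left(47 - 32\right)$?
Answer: $-98892016$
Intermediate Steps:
$O = 1080$ ($O = 9 \left(27 - 19\right) \left(47 - 32\right) = 9 \cdot 8 \left(47 - 32\right) = 9 \cdot 8 \cdot 15 = 9 \cdot 120 = 1080$)
$j{\left(Z \right)} = 1080$
$\left(76 \left(-77 + 80\right) - 5726\right) \left(16898 + j{\left(-146 \right)}\right) - 48972 = \left(76 \left(-77 + 80\right) - 5726\right) \left(16898 + 1080\right) - 48972 = \left(76 \cdot 3 - 5726\right) 17978 - 48972 = \left(228 - 5726\right) 17978 - 48972 = \left(-5498\right) 17978 - 48972 = -98843044 - 48972 = -98892016$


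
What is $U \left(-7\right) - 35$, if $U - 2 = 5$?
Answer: $-84$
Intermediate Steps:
$U = 7$ ($U = 2 + 5 = 7$)
$U \left(-7\right) - 35 = 7 \left(-7\right) - 35 = -49 - 35 = -84$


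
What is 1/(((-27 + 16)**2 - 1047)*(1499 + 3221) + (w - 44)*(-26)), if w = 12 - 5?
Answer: -1/4369758 ≈ -2.2885e-7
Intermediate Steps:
w = 7
1/(((-27 + 16)**2 - 1047)*(1499 + 3221) + (w - 44)*(-26)) = 1/(((-27 + 16)**2 - 1047)*(1499 + 3221) + (7 - 44)*(-26)) = 1/(((-11)**2 - 1047)*4720 - 37*(-26)) = 1/((121 - 1047)*4720 + 962) = 1/(-926*4720 + 962) = 1/(-4370720 + 962) = 1/(-4369758) = -1/4369758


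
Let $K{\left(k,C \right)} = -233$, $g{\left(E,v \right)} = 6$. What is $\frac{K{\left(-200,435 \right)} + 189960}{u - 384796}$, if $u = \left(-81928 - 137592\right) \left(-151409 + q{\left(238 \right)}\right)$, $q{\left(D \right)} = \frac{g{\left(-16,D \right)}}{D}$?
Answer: $\frac{3225359}{565027526948} \approx 5.7083 \cdot 10^{-6}$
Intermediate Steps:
$q{\left(D \right)} = \frac{6}{D}$
$u = \frac{565034068480}{17}$ ($u = \left(-81928 - 137592\right) \left(-151409 + \frac{6}{238}\right) = \left(-81928 - 137592\right) \left(-151409 + 6 \cdot \frac{1}{238}\right) = \left(-81928 - 137592\right) \left(-151409 + \frac{3}{119}\right) = \left(-219520\right) \left(- \frac{18017668}{119}\right) = \frac{565034068480}{17} \approx 3.3237 \cdot 10^{10}$)
$\frac{K{\left(-200,435 \right)} + 189960}{u - 384796} = \frac{-233 + 189960}{\frac{565034068480}{17} - 384796} = \frac{189727}{\frac{565027526948}{17}} = 189727 \cdot \frac{17}{565027526948} = \frac{3225359}{565027526948}$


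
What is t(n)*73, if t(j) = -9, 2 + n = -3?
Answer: -657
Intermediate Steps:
n = -5 (n = -2 - 3 = -5)
t(n)*73 = -9*73 = -657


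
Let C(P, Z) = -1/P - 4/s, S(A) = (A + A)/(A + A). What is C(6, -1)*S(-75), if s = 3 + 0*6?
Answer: -3/2 ≈ -1.5000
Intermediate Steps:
s = 3 (s = 3 + 0 = 3)
S(A) = 1 (S(A) = (2*A)/((2*A)) = (2*A)*(1/(2*A)) = 1)
C(P, Z) = -4/3 - 1/P (C(P, Z) = -1/P - 4/3 = -4/3 - 1/P)
C(6, -1)*S(-75) = (-4/3 - 1/6)*1 = -3/2*1 = -3/2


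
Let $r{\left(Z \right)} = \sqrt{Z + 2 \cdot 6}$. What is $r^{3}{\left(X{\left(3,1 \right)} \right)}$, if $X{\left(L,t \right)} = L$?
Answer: $15 \sqrt{15} \approx 58.095$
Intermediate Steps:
$r{\left(Z \right)} = \sqrt{12 + Z}$ ($r{\left(Z \right)} = \sqrt{Z + 12} = \sqrt{12 + Z}$)
$r^{3}{\left(X{\left(3,1 \right)} \right)} = \left(\sqrt{12 + 3}\right)^{3} = \left(\sqrt{15}\right)^{3} = 15 \sqrt{15}$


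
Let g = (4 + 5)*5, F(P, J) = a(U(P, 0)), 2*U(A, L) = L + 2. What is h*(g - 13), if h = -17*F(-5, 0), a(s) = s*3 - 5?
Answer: 1088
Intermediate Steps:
U(A, L) = 1 + L/2 (U(A, L) = (L + 2)/2 = (2 + L)/2 = 1 + L/2)
a(s) = -5 + 3*s (a(s) = 3*s - 5 = -5 + 3*s)
F(P, J) = -2 (F(P, J) = -5 + 3*(1 + (½)*0) = -5 + 3*(1 + 0) = -5 + 3*1 = -5 + 3 = -2)
h = 34 (h = -17*(-2) = 34)
g = 45 (g = 9*5 = 45)
h*(g - 13) = 34*(45 - 13) = 34*32 = 1088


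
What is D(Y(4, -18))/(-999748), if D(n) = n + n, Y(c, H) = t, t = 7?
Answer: -7/499874 ≈ -1.4004e-5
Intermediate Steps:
Y(c, H) = 7
D(n) = 2*n
D(Y(4, -18))/(-999748) = (2*7)/(-999748) = 14*(-1/999748) = -7/499874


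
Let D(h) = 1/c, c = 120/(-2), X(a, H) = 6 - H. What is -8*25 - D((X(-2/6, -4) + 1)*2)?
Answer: -11999/60 ≈ -199.98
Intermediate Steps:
c = -60 (c = 120*(-½) = -60)
D(h) = -1/60 (D(h) = 1/(-60) = -1/60)
-8*25 - D((X(-2/6, -4) + 1)*2) = -8*25 - 1*(-1/60) = -200 + 1/60 = -11999/60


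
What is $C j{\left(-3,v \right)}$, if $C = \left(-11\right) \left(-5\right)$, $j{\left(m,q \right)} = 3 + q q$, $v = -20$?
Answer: $22165$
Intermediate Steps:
$j{\left(m,q \right)} = 3 + q^{2}$
$C = 55$
$C j{\left(-3,v \right)} = 55 \left(3 + \left(-20\right)^{2}\right) = 55 \left(3 + 400\right) = 55 \cdot 403 = 22165$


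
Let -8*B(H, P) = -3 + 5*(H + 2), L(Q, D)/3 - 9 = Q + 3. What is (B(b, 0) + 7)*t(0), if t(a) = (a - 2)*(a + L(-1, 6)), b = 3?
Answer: -561/2 ≈ -280.50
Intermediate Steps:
L(Q, D) = 36 + 3*Q (L(Q, D) = 27 + 3*(Q + 3) = 27 + 3*(3 + Q) = 27 + (9 + 3*Q) = 36 + 3*Q)
B(H, P) = -7/8 - 5*H/8 (B(H, P) = -(-3 + 5*(H + 2))/8 = -(-3 + 5*(2 + H))/8 = -(-3 + (10 + 5*H))/8 = -(7 + 5*H)/8 = -7/8 - 5*H/8)
t(a) = (-2 + a)*(33 + a) (t(a) = (a - 2)*(a + (36 + 3*(-1))) = (-2 + a)*(a + (36 - 3)) = (-2 + a)*(a + 33) = (-2 + a)*(33 + a))
(B(b, 0) + 7)*t(0) = ((-7/8 - 5/8*3) + 7)*(-66 + 0² + 31*0) = ((-7/8 - 15/8) + 7)*(-66 + 0 + 0) = (-11/4 + 7)*(-66) = (17/4)*(-66) = -561/2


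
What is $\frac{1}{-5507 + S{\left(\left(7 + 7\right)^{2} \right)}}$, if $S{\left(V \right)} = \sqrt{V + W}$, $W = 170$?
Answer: $- \frac{5507}{30326683} - \frac{\sqrt{366}}{30326683} \approx -0.00018222$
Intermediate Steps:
$S{\left(V \right)} = \sqrt{170 + V}$ ($S{\left(V \right)} = \sqrt{V + 170} = \sqrt{170 + V}$)
$\frac{1}{-5507 + S{\left(\left(7 + 7\right)^{2} \right)}} = \frac{1}{-5507 + \sqrt{170 + \left(7 + 7\right)^{2}}} = \frac{1}{-5507 + \sqrt{170 + 14^{2}}} = \frac{1}{-5507 + \sqrt{170 + 196}} = \frac{1}{-5507 + \sqrt{366}}$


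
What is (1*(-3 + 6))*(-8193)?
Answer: -24579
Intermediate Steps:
(1*(-3 + 6))*(-8193) = (1*3)*(-8193) = 3*(-8193) = -24579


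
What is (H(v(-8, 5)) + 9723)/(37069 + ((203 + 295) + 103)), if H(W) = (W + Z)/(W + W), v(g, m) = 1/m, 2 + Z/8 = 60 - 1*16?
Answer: 21127/75340 ≈ 0.28042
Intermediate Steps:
Z = 336 (Z = -16 + 8*(60 - 1*16) = -16 + 8*(60 - 16) = -16 + 8*44 = -16 + 352 = 336)
H(W) = (336 + W)/(2*W) (H(W) = (W + 336)/(W + W) = (336 + W)/((2*W)) = (336 + W)*(1/(2*W)) = (336 + W)/(2*W))
(H(v(-8, 5)) + 9723)/(37069 + ((203 + 295) + 103)) = ((336 + 1/5)/(2*(1/5)) + 9723)/(37069 + ((203 + 295) + 103)) = ((336 + ⅕)/(2*(⅕)) + 9723)/(37069 + (498 + 103)) = ((½)*5*(1681/5) + 9723)/(37069 + 601) = (1681/2 + 9723)/37670 = (21127/2)*(1/37670) = 21127/75340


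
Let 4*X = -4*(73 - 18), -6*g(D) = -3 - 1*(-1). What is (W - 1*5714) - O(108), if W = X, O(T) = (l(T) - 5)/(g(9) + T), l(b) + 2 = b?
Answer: -1875228/325 ≈ -5769.9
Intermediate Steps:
l(b) = -2 + b
g(D) = ⅓ (g(D) = -(-3 - 1*(-1))/6 = -(-3 + 1)/6 = -⅙*(-2) = ⅓)
O(T) = (-7 + T)/(⅓ + T) (O(T) = ((-2 + T) - 5)/(⅓ + T) = (-7 + T)/(⅓ + T))
X = -55 (X = (-4*(73 - 18))/4 = (-4*55)/4 = (¼)*(-220) = -55)
W = -55
(W - 1*5714) - O(108) = (-55 - 1*5714) - 3*(-7 + 108)/(1 + 3*108) = (-55 - 5714) - 3*101/(1 + 324) = -5769 - 3*101/325 = -5769 - 1*303/325 = -5769 - 303/325 = -1875228/325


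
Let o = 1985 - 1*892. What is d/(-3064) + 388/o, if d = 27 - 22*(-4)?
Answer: 1063137/3348952 ≈ 0.31745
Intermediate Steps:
o = 1093 (o = 1985 - 892 = 1093)
d = 115 (d = 27 + 88 = 115)
d/(-3064) + 388/o = 115/(-3064) + 388/1093 = 115*(-1/3064) + 388*(1/1093) = -115/3064 + 388/1093 = 1063137/3348952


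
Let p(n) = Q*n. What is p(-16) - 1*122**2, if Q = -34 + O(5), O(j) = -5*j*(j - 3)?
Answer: -13540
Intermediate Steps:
O(j) = -5*j*(-3 + j)
Q = -84 (Q = -34 + 5*5*(3 - 1*5) = -34 + 5*5*(3 - 5) = -34 + 5*5*(-2) = -34 - 50 = -84)
p(n) = -84*n
p(-16) - 1*122**2 = -84*(-16) - 1*122**2 = 1344 - 1*14884 = 1344 - 14884 = -13540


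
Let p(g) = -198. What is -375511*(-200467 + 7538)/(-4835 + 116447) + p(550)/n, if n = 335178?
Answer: 449678290980589/692775684 ≈ 6.4910e+5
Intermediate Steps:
-375511*(-200467 + 7538)/(-4835 + 116447) + p(550)/n = -375511*(-200467 + 7538)/(-4835 + 116447) - 198/335178 = -375511/(111612/(-192929)) - 198*1/335178 = -375511/(111612*(-1/192929)) - 11/18621 = -375511/(-111612/192929) - 11/18621 = -375511*(-192929/111612) - 11/18621 = 72446961719/111612 - 11/18621 = 449678290980589/692775684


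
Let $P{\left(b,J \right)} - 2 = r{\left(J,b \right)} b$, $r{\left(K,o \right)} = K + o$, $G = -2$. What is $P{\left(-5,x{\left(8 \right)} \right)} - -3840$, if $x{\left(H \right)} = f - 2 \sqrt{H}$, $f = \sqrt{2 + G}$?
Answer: $3867 + 20 \sqrt{2} \approx 3895.3$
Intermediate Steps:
$f = 0$ ($f = \sqrt{2 - 2} = \sqrt{0} = 0$)
$x{\left(H \right)} = - 2 \sqrt{H}$ ($x{\left(H \right)} = 0 - 2 \sqrt{H} = - 2 \sqrt{H}$)
$P{\left(b,J \right)} = 2 + b \left(J + b\right)$ ($P{\left(b,J \right)} = 2 + \left(J + b\right) b = 2 + b \left(J + b\right)$)
$P{\left(-5,x{\left(8 \right)} \right)} - -3840 = \left(2 - 5 \left(- 2 \sqrt{8} - 5\right)\right) - -3840 = \left(2 - 5 \left(- 2 \cdot 2 \sqrt{2} - 5\right)\right) + 3840 = \left(2 - 5 \left(- 4 \sqrt{2} - 5\right)\right) + 3840 = \left(2 - 5 \left(-5 - 4 \sqrt{2}\right)\right) + 3840 = \left(2 + \left(25 + 20 \sqrt{2}\right)\right) + 3840 = \left(27 + 20 \sqrt{2}\right) + 3840 = 3867 + 20 \sqrt{2}$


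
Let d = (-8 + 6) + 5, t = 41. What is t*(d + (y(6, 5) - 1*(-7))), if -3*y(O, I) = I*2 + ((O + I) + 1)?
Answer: 328/3 ≈ 109.33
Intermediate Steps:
y(O, I) = -⅓ - I - O/3 (y(O, I) = -(I*2 + ((O + I) + 1))/3 = -(2*I + ((I + O) + 1))/3 = -(2*I + (1 + I + O))/3 = -(1 + O + 3*I)/3 = -⅓ - I - O/3)
d = 3 (d = -2 + 5 = 3)
t*(d + (y(6, 5) - 1*(-7))) = 41*(3 + ((-⅓ - 1*5 - ⅓*6) - 1*(-7))) = 41*(3 + ((-⅓ - 5 - 2) + 7)) = 41*(3 + (-22/3 + 7)) = 41*(3 - ⅓) = 41*(8/3) = 328/3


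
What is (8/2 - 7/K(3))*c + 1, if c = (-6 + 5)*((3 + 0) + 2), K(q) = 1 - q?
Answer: -73/2 ≈ -36.500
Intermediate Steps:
c = -5 (c = -(3 + 2) = -1*5 = -5)
(8/2 - 7/K(3))*c + 1 = (8/2 - 7/(1 - 1*3))*(-5) + 1 = (8*(½) - 7/(1 - 3))*(-5) + 1 = (4 - 7/(-2))*(-5) + 1 = (4 - 7*(-½))*(-5) + 1 = (4 + 7/2)*(-5) + 1 = (15/2)*(-5) + 1 = -75/2 + 1 = -73/2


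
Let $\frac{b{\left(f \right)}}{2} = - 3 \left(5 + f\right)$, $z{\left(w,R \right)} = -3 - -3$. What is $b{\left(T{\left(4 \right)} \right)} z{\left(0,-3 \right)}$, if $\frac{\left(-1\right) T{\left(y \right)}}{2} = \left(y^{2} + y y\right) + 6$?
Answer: $0$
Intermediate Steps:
$z{\left(w,R \right)} = 0$ ($z{\left(w,R \right)} = -3 + 3 = 0$)
$T{\left(y \right)} = -12 - 4 y^{2}$ ($T{\left(y \right)} = - 2 \left(\left(y^{2} + y y\right) + 6\right) = - 2 \left(\left(y^{2} + y^{2}\right) + 6\right) = - 2 \left(2 y^{2} + 6\right) = - 2 \left(6 + 2 y^{2}\right) = -12 - 4 y^{2}$)
$b{\left(f \right)} = -30 - 6 f$ ($b{\left(f \right)} = 2 \left(- 3 \left(5 + f\right)\right) = 2 \left(-15 - 3 f\right) = -30 - 6 f$)
$b{\left(T{\left(4 \right)} \right)} z{\left(0,-3 \right)} = \left(-30 - 6 \left(-12 - 4 \cdot 4^{2}\right)\right) 0 = \left(-30 - 6 \left(-12 - 64\right)\right) 0 = \left(-30 - -456\right) 0 = \left(-30 + 456\right) 0 = 426 \cdot 0 = 0$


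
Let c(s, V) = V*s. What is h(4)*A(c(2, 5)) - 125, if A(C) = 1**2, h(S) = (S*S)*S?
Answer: -61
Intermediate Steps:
h(S) = S**3 (h(S) = S**2*S = S**3)
A(C) = 1
h(4)*A(c(2, 5)) - 125 = 4**3*1 - 125 = 64*1 - 125 = 64 - 125 = -61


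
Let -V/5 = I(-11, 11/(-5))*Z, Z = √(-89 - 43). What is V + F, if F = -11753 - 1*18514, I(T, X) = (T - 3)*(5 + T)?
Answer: -30267 - 840*I*√33 ≈ -30267.0 - 4825.4*I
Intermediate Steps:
I(T, X) = (-3 + T)*(5 + T)
F = -30267 (F = -11753 - 18514 = -30267)
Z = 2*I*√33 (Z = √(-132) = 2*I*√33 ≈ 11.489*I)
V = -840*I*√33 (V = -5*(-15 + (-11)² + 2*(-11))*2*I*√33 = -5*(-15 + 121 - 22)*2*I*√33 = -420*2*I*√33 = -840*I*√33 ≈ -4825.4*I)
V + F = -840*I*√33 - 30267 = -30267 - 840*I*√33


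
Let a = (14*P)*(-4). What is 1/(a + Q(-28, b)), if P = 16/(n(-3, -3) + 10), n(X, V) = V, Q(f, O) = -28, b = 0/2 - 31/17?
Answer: -1/156 ≈ -0.0064103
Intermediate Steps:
b = -31/17 (b = 0*(½) - 31*1/17 = 0 - 31/17 = -31/17 ≈ -1.8235)
P = 16/7 (P = 16/(-3 + 10) = 16/7 ≈ 2.2857)
a = -128 (a = (14*(16/7))*(-4) = 32*(-4) = -128)
1/(a + Q(-28, b)) = 1/(-128 - 28) = 1/(-156) = -1/156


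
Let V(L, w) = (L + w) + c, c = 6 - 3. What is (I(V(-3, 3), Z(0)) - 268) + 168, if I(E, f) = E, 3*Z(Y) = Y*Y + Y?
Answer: -97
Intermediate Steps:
c = 3
V(L, w) = 3 + L + w (V(L, w) = (L + w) + 3 = 3 + L + w)
Z(Y) = Y/3 + Y²/3 (Z(Y) = (Y*Y + Y)/3 = (Y² + Y)/3 = (Y + Y²)/3 = Y/3 + Y²/3)
(I(V(-3, 3), Z(0)) - 268) + 168 = ((3 - 3 + 3) - 268) + 168 = (3 - 268) + 168 = -265 + 168 = -97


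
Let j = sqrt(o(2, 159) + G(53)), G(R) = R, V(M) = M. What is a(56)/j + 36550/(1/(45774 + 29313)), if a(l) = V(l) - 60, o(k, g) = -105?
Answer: 2744429850 + 2*I*sqrt(13)/13 ≈ 2.7444e+9 + 0.5547*I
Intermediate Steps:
a(l) = -60 + l (a(l) = l - 60 = -60 + l)
j = 2*I*sqrt(13) (j = sqrt(-105 + 53) = sqrt(-52) = 2*I*sqrt(13) ≈ 7.2111*I)
a(56)/j + 36550/(1/(45774 + 29313)) = (-60 + 56)/((2*I*sqrt(13))) + 36550/(1/(45774 + 29313)) = -(-2)*I*sqrt(13)/13 + 36550/(1/75087) = 2*I*sqrt(13)/13 + 36550/(1/75087) = 2*I*sqrt(13)/13 + 36550*75087 = 2*I*sqrt(13)/13 + 2744429850 = 2744429850 + 2*I*sqrt(13)/13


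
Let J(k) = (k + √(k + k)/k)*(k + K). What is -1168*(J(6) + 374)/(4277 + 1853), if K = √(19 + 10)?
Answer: -47888/613 - 3504*√29/3065 - 1168*√3/3065 - 584*√87/9195 ≈ -85.530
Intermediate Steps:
K = √29 ≈ 5.3852
J(k) = (k + √29)*(k + √2/√k) (J(k) = (k + √(k + k)/k)*(k + √29) = (k + √(2*k)/k)*(k + √29) = (k + (√2*√k)/k)*(k + √29) = (k + √2/√k)*(k + √29) = (k + √29)*(k + √2/√k))
-1168*(J(6) + 374)/(4277 + 1853) = -1168*((6² + 6*√29 + √2*√6 + √58/√6) + 374)/(4277 + 1853) = -(47888/613 + 584*√87/9195 + 1168*√3/3065 + 3504*√29/3065) = -1168*(41/613 + √3/3065 + √87/18390 + 3*√29/3065) = -47888/613 - 3504*√29/3065 - 1168*√3/3065 - 584*√87/9195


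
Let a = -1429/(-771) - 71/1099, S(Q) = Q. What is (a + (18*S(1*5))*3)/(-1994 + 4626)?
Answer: 28786820/278771241 ≈ 0.10326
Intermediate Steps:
a = 1515730/847329 (a = -1429*(-1/771) - 71*1/1099 = 1429/771 - 71/1099 = 1515730/847329 ≈ 1.7888)
(a + (18*S(1*5))*3)/(-1994 + 4626) = (1515730/847329 + (18*(1*5))*3)/(-1994 + 4626) = (1515730/847329 + (18*5)*3)/2632 = (1515730/847329 + 90*3)*(1/2632) = (1515730/847329 + 270)*(1/2632) = (230294560/847329)*(1/2632) = 28786820/278771241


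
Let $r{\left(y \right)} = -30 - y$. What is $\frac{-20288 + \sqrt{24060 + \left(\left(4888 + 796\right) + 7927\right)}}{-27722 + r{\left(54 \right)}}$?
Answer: $\frac{10144}{13903} - \frac{\sqrt{37671}}{27806} \approx 0.72265$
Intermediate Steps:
$\frac{-20288 + \sqrt{24060 + \left(\left(4888 + 796\right) + 7927\right)}}{-27722 + r{\left(54 \right)}} = \frac{-20288 + \sqrt{24060 + \left(\left(4888 + 796\right) + 7927\right)}}{-27722 - 84} = \frac{-20288 + \sqrt{24060 + \left(5684 + 7927\right)}}{-27722 - 84} = \frac{-20288 + \sqrt{24060 + 13611}}{-27722 - 84} = \frac{-20288 + \sqrt{37671}}{-27806} = \left(-20288 + \sqrt{37671}\right) \left(- \frac{1}{27806}\right) = \frac{10144}{13903} - \frac{\sqrt{37671}}{27806}$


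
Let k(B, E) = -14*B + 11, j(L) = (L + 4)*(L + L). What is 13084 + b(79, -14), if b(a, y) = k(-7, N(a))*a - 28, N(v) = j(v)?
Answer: 21667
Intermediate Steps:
j(L) = 2*L*(4 + L) (j(L) = (4 + L)*(2*L) = 2*L*(4 + L))
N(v) = 2*v*(4 + v)
k(B, E) = 11 - 14*B
b(a, y) = -28 + 109*a (b(a, y) = (11 - 14*(-7))*a - 28 = (11 + 98)*a - 28 = 109*a - 28 = -28 + 109*a)
13084 + b(79, -14) = 13084 + (-28 + 109*79) = 13084 + (-28 + 8611) = 13084 + 8583 = 21667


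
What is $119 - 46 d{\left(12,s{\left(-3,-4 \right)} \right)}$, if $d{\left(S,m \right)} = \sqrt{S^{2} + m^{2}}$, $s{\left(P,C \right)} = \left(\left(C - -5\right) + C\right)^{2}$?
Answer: $-571$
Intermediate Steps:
$s{\left(P,C \right)} = \left(5 + 2 C\right)^{2}$ ($s{\left(P,C \right)} = \left(\left(C + 5\right) + C\right)^{2} = \left(\left(5 + C\right) + C\right)^{2} = \left(5 + 2 C\right)^{2}$)
$119 - 46 d{\left(12,s{\left(-3,-4 \right)} \right)} = 119 - 46 \sqrt{12^{2} + \left(\left(5 + 2 \left(-4\right)\right)^{2}\right)^{2}} = 119 - 46 \sqrt{144 + \left(\left(5 - 8\right)^{2}\right)^{2}} = 119 - 46 \sqrt{144 + \left(\left(-3\right)^{2}\right)^{2}} = 119 - 46 \sqrt{144 + 9^{2}} = 119 - 46 \sqrt{144 + 81} = 119 - 46 \sqrt{225} = 119 - 690 = -571$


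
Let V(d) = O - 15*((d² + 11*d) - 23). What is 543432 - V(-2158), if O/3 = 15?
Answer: 70041432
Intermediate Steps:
O = 45 (O = 3*15 = 45)
V(d) = 390 - 165*d - 15*d² (V(d) = 45 - 15*((d² + 11*d) - 23) = 45 - 15*(-23 + d² + 11*d) = 45 + (345 - 165*d - 15*d²) = 390 - 165*d - 15*d²)
543432 - V(-2158) = 543432 - (390 - 165*(-2158) - 15*(-2158)²) = 543432 - (390 + 356070 - 15*4656964) = 543432 - (390 + 356070 - 69854460) = 543432 - 1*(-69498000) = 543432 + 69498000 = 70041432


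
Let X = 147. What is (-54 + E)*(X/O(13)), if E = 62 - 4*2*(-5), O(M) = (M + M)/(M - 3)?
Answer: 35280/13 ≈ 2713.8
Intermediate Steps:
O(M) = 2*M/(-3 + M) (O(M) = (2*M)/(-3 + M) = 2*M/(-3 + M))
E = 102 (E = 62 - 8*(-5) = 62 - 1*(-40) = 62 + 40 = 102)
(-54 + E)*(X/O(13)) = (-54 + 102)*(147/((2*13/(-3 + 13)))) = 48*(147/((2*13/10))) = 48*(147/((2*13*(⅒)))) = 48*(147/(13/5)) = 48*(147*(5/13)) = 48*(735/13) = 35280/13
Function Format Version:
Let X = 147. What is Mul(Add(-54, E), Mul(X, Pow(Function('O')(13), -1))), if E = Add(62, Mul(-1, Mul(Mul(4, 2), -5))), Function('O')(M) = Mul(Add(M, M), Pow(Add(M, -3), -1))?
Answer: Rational(35280, 13) ≈ 2713.8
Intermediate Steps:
Function('O')(M) = Mul(2, M, Pow(Add(-3, M), -1)) (Function('O')(M) = Mul(Mul(2, M), Pow(Add(-3, M), -1)) = Mul(2, M, Pow(Add(-3, M), -1)))
E = 102 (E = Add(62, Mul(-1, Mul(8, -5))) = Add(62, Mul(-1, -40)) = Add(62, 40) = 102)
Mul(Add(-54, E), Mul(X, Pow(Function('O')(13), -1))) = Mul(Add(-54, 102), Mul(147, Pow(Mul(2, 13, Pow(Add(-3, 13), -1)), -1))) = Mul(48, Mul(147, Pow(Mul(2, 13, Pow(10, -1)), -1))) = Mul(48, Mul(147, Pow(Mul(2, 13, Rational(1, 10)), -1))) = Mul(48, Mul(147, Pow(Rational(13, 5), -1))) = Mul(48, Mul(147, Rational(5, 13))) = Mul(48, Rational(735, 13)) = Rational(35280, 13)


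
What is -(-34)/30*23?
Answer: 391/15 ≈ 26.067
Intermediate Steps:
-(-34)/30*23 = -34*(-1/30)*23 = (17/15)*23 = 391/15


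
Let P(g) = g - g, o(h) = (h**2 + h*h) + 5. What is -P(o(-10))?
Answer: 0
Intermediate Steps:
o(h) = 5 + 2*h**2 (o(h) = (h**2 + h**2) + 5 = 2*h**2 + 5 = 5 + 2*h**2)
P(g) = 0
-P(o(-10)) = -1*0 = 0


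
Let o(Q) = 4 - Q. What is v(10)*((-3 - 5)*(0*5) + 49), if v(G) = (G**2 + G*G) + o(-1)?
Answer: 10045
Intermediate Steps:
v(G) = 5 + 2*G**2 (v(G) = (G**2 + G*G) + (4 - 1*(-1)) = (G**2 + G**2) + (4 + 1) = 2*G**2 + 5 = 5 + 2*G**2)
v(10)*((-3 - 5)*(0*5) + 49) = (5 + 2*10**2)*((-3 - 5)*(0*5) + 49) = (5 + 2*100)*(-8*0 + 49) = (5 + 200)*(0 + 49) = 205*49 = 10045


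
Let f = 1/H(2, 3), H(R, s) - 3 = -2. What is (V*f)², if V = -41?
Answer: 1681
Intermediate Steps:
H(R, s) = 1 (H(R, s) = 3 - 2 = 1)
f = 1 (f = 1/1 = 1)
(V*f)² = (-41*1)² = (-41)² = 1681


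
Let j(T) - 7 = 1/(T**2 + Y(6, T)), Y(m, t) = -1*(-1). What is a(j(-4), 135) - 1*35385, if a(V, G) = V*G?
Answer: -585345/17 ≈ -34432.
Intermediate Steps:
Y(m, t) = 1
j(T) = 7 + 1/(1 + T**2) (j(T) = 7 + 1/(T**2 + 1) = 7 + 1/(1 + T**2))
a(V, G) = G*V
a(j(-4), 135) - 1*35385 = 135*((8 + 7*(-4)**2)/(1 + (-4)**2)) - 1*35385 = 135*((8 + 7*16)/(1 + 16)) - 35385 = 135*((8 + 112)/17) - 35385 = 135*((1/17)*120) - 35385 = 135*(120/17) - 35385 = 16200/17 - 35385 = -585345/17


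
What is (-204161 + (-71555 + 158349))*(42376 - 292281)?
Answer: 29330600135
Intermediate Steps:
(-204161 + (-71555 + 158349))*(42376 - 292281) = (-204161 + 86794)*(-249905) = -117367*(-249905) = 29330600135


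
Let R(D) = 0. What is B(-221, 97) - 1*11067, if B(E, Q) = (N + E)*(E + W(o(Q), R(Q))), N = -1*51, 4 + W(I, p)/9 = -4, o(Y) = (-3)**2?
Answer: 68629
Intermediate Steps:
o(Y) = 9
W(I, p) = -72 (W(I, p) = -36 + 9*(-4) = -36 - 36 = -72)
N = -51
B(E, Q) = (-72 + E)*(-51 + E) (B(E, Q) = (-51 + E)*(E - 72) = (-51 + E)*(-72 + E) = (-72 + E)*(-51 + E))
B(-221, 97) - 1*11067 = (3672 + (-221)**2 - 123*(-221)) - 1*11067 = (3672 + 48841 + 27183) - 11067 = 79696 - 11067 = 68629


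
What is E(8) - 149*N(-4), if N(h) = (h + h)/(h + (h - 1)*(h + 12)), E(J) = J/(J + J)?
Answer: -585/22 ≈ -26.591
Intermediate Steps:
E(J) = ½ (E(J) = J/((2*J)) = J*(1/(2*J)) = ½)
N(h) = 2*h/(h + (-1 + h)*(12 + h)) (N(h) = (2*h)/(h + (-1 + h)*(12 + h)) = 2*h/(h + (-1 + h)*(12 + h)))
E(8) - 149*N(-4) = ½ - 298*(-4)/(-12 + (-4)² + 12*(-4)) = ½ - 298*(-4)/(-12 + 16 - 48) = ½ - 298*(-4)/(-44) = ½ - 298*(-4)*(-1)/44 = ½ - 149*2/11 = ½ - 298/11 = -585/22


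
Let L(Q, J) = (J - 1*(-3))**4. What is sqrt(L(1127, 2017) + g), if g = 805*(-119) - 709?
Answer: 2*sqrt(4162416015874) ≈ 4.0804e+6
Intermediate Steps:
L(Q, J) = (3 + J)**4 (L(Q, J) = (J + 3)**4 = (3 + J)**4)
g = -96504 (g = -95795 - 709 = -96504)
sqrt(L(1127, 2017) + g) = sqrt((3 + 2017)**4 - 96504) = sqrt(2020**4 - 96504) = sqrt(16649664160000 - 96504) = sqrt(16649664063496) = 2*sqrt(4162416015874)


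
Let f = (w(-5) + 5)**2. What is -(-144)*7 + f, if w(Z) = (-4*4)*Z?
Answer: 8233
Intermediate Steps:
w(Z) = -16*Z
f = 7225 (f = (-16*(-5) + 5)**2 = (80 + 5)**2 = 85**2 = 7225)
-(-144)*7 + f = -(-144)*7 + 7225 = -48*(-21) + 7225 = 1008 + 7225 = 8233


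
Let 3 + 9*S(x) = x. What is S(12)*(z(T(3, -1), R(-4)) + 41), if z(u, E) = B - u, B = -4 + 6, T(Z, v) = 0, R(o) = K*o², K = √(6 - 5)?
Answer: 43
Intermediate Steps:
S(x) = -⅓ + x/9
K = 1 (K = √1 = 1)
R(o) = o² (R(o) = 1*o² = o²)
B = 2
z(u, E) = 2 - u
S(12)*(z(T(3, -1), R(-4)) + 41) = (-⅓ + (⅑)*12)*((2 - 1*0) + 41) = (-⅓ + 4/3)*((2 + 0) + 41) = 1*(2 + 41) = 1*43 = 43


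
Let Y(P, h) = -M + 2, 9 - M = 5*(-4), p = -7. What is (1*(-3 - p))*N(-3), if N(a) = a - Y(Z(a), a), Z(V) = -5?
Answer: 96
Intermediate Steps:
M = 29 (M = 9 - 5*(-4) = 9 - 1*(-20) = 9 + 20 = 29)
Y(P, h) = -27 (Y(P, h) = -1*29 + 2 = -29 + 2 = -27)
N(a) = 27 + a (N(a) = a - 1*(-27) = a + 27 = 27 + a)
(1*(-3 - p))*N(-3) = (1*(-3 - 1*(-7)))*(27 - 3) = (1*(-3 + 7))*24 = (1*4)*24 = 4*24 = 96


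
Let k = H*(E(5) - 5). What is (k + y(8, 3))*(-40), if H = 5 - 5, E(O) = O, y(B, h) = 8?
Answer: -320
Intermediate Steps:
H = 0
k = 0 (k = 0*(5 - 5) = 0*0 = 0)
(k + y(8, 3))*(-40) = (0 + 8)*(-40) = 8*(-40) = -320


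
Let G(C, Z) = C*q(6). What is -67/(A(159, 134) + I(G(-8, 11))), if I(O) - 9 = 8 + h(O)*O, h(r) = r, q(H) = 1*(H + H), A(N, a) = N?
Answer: -67/9392 ≈ -0.0071337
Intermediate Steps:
q(H) = 2*H (q(H) = 1*(2*H) = 2*H)
G(C, Z) = 12*C (G(C, Z) = C*(2*6) = C*12 = 12*C)
I(O) = 17 + O² (I(O) = 9 + (8 + O*O) = 9 + (8 + O²) = 17 + O²)
-67/(A(159, 134) + I(G(-8, 11))) = -67/(159 + (17 + (12*(-8))²)) = -67/(159 + (17 + (-96)²)) = -67/(159 + (17 + 9216)) = -67/(159 + 9233) = -67/9392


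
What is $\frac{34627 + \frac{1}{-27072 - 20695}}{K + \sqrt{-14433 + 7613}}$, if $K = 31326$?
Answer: $\frac{6476759780751}{5859369482579} - \frac{413506977 i \sqrt{1705}}{5859369482579} \approx 1.1054 - 0.002914 i$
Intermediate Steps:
$\frac{34627 + \frac{1}{-27072 - 20695}}{K + \sqrt{-14433 + 7613}} = \frac{34627 + \frac{1}{-27072 - 20695}}{31326 + \sqrt{-14433 + 7613}} = \frac{34627 + \frac{1}{-47767}}{31326 + \sqrt{-6820}} = \frac{34627 - \frac{1}{47767}}{31326 + 2 i \sqrt{1705}} = \frac{1654027908}{47767 \left(31326 + 2 i \sqrt{1705}\right)}$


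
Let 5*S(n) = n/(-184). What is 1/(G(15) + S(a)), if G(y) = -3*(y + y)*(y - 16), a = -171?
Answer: 920/82971 ≈ 0.011088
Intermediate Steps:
S(n) = -n/920 (S(n) = (n/(-184))/5 = (n*(-1/184))/5 = (-n/184)/5 = -n/920)
G(y) = -6*y*(-16 + y) (G(y) = -3*2*y*(-16 + y) = -6*y*(-16 + y))
1/(G(15) + S(a)) = 1/(6*15*(16 - 1*15) - 1/920*(-171)) = 1/(6*15*(16 - 15) + 171/920) = 1/(6*15*1 + 171/920) = 1/(90 + 171/920) = 1/(82971/920) = 920/82971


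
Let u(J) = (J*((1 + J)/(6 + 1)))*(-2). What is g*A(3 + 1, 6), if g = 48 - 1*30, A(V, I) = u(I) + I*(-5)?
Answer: -756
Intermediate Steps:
u(J) = -2*J*(1/7 + J/7) (u(J) = (J*((1 + J)/7))*(-2) = (J*((1 + J)*(1/7)))*(-2) = (J*(1/7 + J/7))*(-2) = -2*J*(1/7 + J/7))
A(V, I) = -5*I - 2*I*(1 + I)/7 (A(V, I) = -2*I*(1 + I)/7 + I*(-5) = -2*I*(1 + I)/7 - 5*I = -5*I - 2*I*(1 + I)/7)
g = 18 (g = 48 - 30 = 18)
g*A(3 + 1, 6) = 18*((1/7)*6*(-37 - 2*6)) = 18*((1/7)*6*(-37 - 12)) = 18*((1/7)*6*(-49)) = 18*(-42) = -756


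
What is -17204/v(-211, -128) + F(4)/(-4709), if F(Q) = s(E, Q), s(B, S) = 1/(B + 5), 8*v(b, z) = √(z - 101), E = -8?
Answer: 1/14127 + 137632*I*√229/229 ≈ 7.0786e-5 + 9095.0*I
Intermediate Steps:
v(b, z) = √(-101 + z)/8 (v(b, z) = √(z - 101)/8 = √(-101 + z)/8)
s(B, S) = 1/(5 + B)
F(Q) = -⅓ (F(Q) = 1/(5 - 8) = 1/(-3) = -⅓)
-17204/v(-211, -128) + F(4)/(-4709) = -17204*8/√(-101 - 128) - ⅓/(-4709) = -17204*(-8*I*√229/229) - ⅓*(-1/4709) = -17204*(-8*I*√229/229) + 1/14127 = -(-137632)*I*√229/229 + 1/14127 = 137632*I*√229/229 + 1/14127 = 1/14127 + 137632*I*√229/229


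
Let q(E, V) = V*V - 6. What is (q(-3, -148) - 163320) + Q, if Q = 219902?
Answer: 78480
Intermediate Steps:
q(E, V) = -6 + V² (q(E, V) = V² - 6 = -6 + V²)
(q(-3, -148) - 163320) + Q = ((-6 + (-148)²) - 163320) + 219902 = ((-6 + 21904) - 163320) + 219902 = (21898 - 163320) + 219902 = -141422 + 219902 = 78480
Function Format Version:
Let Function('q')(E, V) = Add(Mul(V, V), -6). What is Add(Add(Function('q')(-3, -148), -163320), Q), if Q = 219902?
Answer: 78480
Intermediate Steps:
Function('q')(E, V) = Add(-6, Pow(V, 2)) (Function('q')(E, V) = Add(Pow(V, 2), -6) = Add(-6, Pow(V, 2)))
Add(Add(Function('q')(-3, -148), -163320), Q) = Add(Add(Add(-6, Pow(-148, 2)), -163320), 219902) = Add(Add(Add(-6, 21904), -163320), 219902) = Add(Add(21898, -163320), 219902) = Add(-141422, 219902) = 78480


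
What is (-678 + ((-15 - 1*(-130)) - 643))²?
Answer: 1454436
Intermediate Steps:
(-678 + ((-15 - 1*(-130)) - 643))² = (-678 + ((-15 + 130) - 643))² = (-678 + (115 - 643))² = (-678 - 528)² = (-1206)² = 1454436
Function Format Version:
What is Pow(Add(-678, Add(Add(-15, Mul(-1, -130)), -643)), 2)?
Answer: 1454436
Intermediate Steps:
Pow(Add(-678, Add(Add(-15, Mul(-1, -130)), -643)), 2) = Pow(Add(-678, Add(Add(-15, 130), -643)), 2) = Pow(Add(-678, Add(115, -643)), 2) = Pow(Add(-678, -528), 2) = Pow(-1206, 2) = 1454436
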